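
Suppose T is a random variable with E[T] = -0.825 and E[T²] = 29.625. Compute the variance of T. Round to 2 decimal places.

Var(T) = 29.625 − (-0.825)² = 28.944375

28.94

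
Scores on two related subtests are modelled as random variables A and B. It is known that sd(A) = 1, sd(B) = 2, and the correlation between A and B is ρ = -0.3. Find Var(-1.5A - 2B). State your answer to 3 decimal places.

Var(A) = (1)² = 1;  Var(B) = (2)² = 4
cov(A,B) = ρ·sd(A)·sd(B) = -0.3·1·2 = -0.6
Var(-1.5A - 2B) = (-1.5)²·Var(A) + (-2)²·Var(B) + 2·(-1.5)·(-2)·cov(A,B)
= 2.25·1 + 4·4 + 6·-0.6 = 14.65

14.650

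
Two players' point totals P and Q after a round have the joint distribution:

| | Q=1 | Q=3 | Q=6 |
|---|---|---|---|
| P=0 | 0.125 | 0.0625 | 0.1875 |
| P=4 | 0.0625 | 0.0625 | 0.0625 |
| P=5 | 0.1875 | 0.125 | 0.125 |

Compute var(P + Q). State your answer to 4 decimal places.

8.3398

E[P] = 2.9375,  E[Q] = 3.375,  E[PQ] = 9.0625
var(P) = 13.9375 − (2.9375)² = 5.30859375;  var(Q) = 16.125 − (3.375)² = 4.734375
Cov(P,Q) = 9.0625 − (2.9375)(3.375) = -0.8515625
var(P + Q) = (1)²·5.30859375 + (1)²·4.734375 + 2·(1)·(1)·-0.8515625 = 8.33984375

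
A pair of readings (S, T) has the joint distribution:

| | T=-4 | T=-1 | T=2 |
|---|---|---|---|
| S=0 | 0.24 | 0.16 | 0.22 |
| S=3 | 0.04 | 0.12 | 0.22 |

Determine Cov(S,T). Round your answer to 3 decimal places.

E[S] = 1.14,  E[T] = -0.52
E[ST] = 0.48
Cov(S,T) = E[ST] − E[S]E[T] = 0.48 − (1.14)(-0.52) = 1.0728

1.073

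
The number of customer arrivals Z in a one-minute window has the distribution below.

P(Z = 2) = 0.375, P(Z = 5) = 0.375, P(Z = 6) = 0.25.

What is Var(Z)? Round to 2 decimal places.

2.86

E[Z] = (2)(0.375) + (5)(0.375) + (6)(0.25) = 4.125
E[Z²] = (2)²(0.375) + (5)²(0.375) + (6)²(0.25) = 19.875
Var(Z) = E[Z²] − (E[Z])² = 19.875 − (4.125)² = 2.859375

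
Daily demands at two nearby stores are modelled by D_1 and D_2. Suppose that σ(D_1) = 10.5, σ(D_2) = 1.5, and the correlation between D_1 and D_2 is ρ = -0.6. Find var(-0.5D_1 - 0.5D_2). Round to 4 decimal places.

var(D_1) = (10.5)² = 110.25;  var(D_2) = (1.5)² = 2.25
Cov(D_1,D_2) = ρ·σ(D_1)·σ(D_2) = -0.6·10.5·1.5 = -9.45
var(-0.5D_1 - 0.5D_2) = (-0.5)²·var(D_1) + (-0.5)²·var(D_2) + 2·(-0.5)·(-0.5)·Cov(D_1,D_2)
= 0.25·110.25 + 0.25·2.25 + 0.5·-9.45 = 23.4

23.4000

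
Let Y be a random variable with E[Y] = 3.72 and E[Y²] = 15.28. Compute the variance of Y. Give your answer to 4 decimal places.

var(Y) = 15.28 − (3.72)² = 1.4416

1.4416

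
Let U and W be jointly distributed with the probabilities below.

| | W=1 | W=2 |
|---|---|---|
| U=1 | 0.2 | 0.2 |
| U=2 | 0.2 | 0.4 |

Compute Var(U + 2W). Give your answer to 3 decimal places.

1.360

E[U] = 1.6,  E[W] = 1.6,  E[UW] = 2.6
Var(U) = 2.8 − (1.6)² = 0.24;  Var(W) = 2.8 − (1.6)² = 0.24
Cov(U,W) = 2.6 − (1.6)(1.6) = 0.04
Var(U + 2W) = (1)²·0.24 + (2)²·0.24 + 2·(1)·(2)·0.04 = 1.36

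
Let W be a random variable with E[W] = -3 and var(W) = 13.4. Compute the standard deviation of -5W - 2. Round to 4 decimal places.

var(-5W - 2) = (-5)²·13.4 = 335
SD(-5W - 2) = √335 ≈ 18.3030

18.3030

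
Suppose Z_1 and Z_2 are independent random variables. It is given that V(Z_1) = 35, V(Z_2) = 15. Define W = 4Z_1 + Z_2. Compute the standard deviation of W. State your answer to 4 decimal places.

23.9792

By independence, V(W) = (4)²V(Z_1) + (1)²V(Z_2)
= (4)²·35 + (1)²·15 = 575
SD(W) = √575 ≈ 23.9792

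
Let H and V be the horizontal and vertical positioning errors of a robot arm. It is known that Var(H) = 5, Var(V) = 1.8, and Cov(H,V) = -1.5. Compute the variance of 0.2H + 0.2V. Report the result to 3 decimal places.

0.152

Var(0.2H + 0.2V) = (0.2)²·Var(H) + (0.2)²·Var(V) + 2·(0.2)·(0.2)·Cov(H,V)
= 0.04·5 + 0.04·1.8 + 0.08·-1.5 = 0.152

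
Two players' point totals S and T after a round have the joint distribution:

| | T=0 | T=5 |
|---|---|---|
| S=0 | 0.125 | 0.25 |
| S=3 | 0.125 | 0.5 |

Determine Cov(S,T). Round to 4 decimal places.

E[S] = 1.875,  E[T] = 3.75
E[ST] = 7.5
Cov(S,T) = E[ST] − E[S]E[T] = 7.5 − (1.875)(3.75) = 0.46875

0.4688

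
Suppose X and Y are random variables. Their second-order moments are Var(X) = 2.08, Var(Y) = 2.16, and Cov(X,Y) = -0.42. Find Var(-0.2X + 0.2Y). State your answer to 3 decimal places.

Var(-0.2X + 0.2Y) = (-0.2)²·Var(X) + (0.2)²·Var(Y) + 2·(-0.2)·(0.2)·Cov(X,Y)
= 0.04·2.08 + 0.04·2.16 + -0.08·-0.42 = 0.2032

0.203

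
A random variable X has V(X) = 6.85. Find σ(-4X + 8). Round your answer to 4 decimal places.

V(-4X + 8) = (-4)²·6.85 = 109.6
σ(-4X + 8) = √109.6 ≈ 10.4690

10.4690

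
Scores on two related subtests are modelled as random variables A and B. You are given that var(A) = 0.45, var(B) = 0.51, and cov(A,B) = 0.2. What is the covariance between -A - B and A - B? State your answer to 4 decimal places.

0.0600

cov(-A - B, A - B) = (-1)(1)var(A) + (-1)(-1)var(B) + [(-1)(-1) + (-1)(1)]cov(A,B)
= -1·0.45 + 1·0.51 + 0·0.2 = 0.06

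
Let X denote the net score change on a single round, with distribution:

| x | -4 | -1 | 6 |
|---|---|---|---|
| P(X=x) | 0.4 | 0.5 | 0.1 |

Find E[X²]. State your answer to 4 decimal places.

10.5000

E[X²] = (-4)²(0.4) + (-1)²(0.5) + (6)²(0.1) = 10.5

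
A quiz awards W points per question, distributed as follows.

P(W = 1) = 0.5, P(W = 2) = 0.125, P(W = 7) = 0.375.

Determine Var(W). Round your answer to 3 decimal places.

E[W] = (1)(0.5) + (2)(0.125) + (7)(0.375) = 3.375
E[W²] = (1)²(0.5) + (2)²(0.125) + (7)²(0.375) = 19.375
Var(W) = E[W²] − (E[W])² = 19.375 − (3.375)² = 7.984375

7.984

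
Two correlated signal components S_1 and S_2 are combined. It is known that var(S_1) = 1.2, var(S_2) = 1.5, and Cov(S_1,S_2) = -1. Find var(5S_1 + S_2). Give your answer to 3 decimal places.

21.500

var(5S_1 + S_2) = (5)²·var(S_1) + (1)²·var(S_2) + 2·(5)·(1)·Cov(S_1,S_2)
= 25·1.2 + 1·1.5 + 10·-1 = 21.5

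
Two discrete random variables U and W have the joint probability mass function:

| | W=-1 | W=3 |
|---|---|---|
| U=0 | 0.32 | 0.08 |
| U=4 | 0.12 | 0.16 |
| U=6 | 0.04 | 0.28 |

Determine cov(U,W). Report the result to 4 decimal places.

E[U] = 3.04,  E[W] = 1.08
E[UW] = 6.24
cov(U,W) = E[UW] − E[U]E[W] = 6.24 − (3.04)(1.08) = 2.9568

2.9568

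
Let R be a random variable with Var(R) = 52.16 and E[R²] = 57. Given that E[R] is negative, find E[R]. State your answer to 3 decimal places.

-2.200

(E[R])² = E[R²] − Var(R) = 57 − 52.16 = 4.84
E[R] = −√4.84 = -2.2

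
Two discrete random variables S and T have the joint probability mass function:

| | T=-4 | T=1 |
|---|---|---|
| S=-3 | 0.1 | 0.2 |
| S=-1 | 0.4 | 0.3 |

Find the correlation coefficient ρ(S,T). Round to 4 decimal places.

E[S] = -1.6,  E[T] = -1.5
E[ST] = 1.9
cov(S,T) = E[ST] − E[S]E[T] = 1.9 − (-1.6)(-1.5) = -0.5
Var(S) = 0.84,  Var(T) = 6.25
ρ = -0.5 / √(0.84·6.25) ≈ -0.2182

-0.2182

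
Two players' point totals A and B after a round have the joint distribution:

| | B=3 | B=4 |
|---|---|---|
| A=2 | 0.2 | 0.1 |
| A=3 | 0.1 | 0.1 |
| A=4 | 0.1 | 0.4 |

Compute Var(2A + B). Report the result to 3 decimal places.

E[A] = 3.2,  E[B] = 3.6,  E[AB] = 11.7
Var(A) = 11 − (3.2)² = 0.76;  Var(B) = 13.2 − (3.6)² = 0.24
Cov(A,B) = 11.7 − (3.2)(3.6) = 0.18
Var(2A + B) = (2)²·0.76 + (1)²·0.24 + 2·(2)·(1)·0.18 = 4

4.000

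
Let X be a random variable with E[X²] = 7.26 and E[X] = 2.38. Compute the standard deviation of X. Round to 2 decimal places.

V(X) = 7.26 − (2.38)² = 1.5956
SD(X) = √1.5956 ≈ 1.26

1.26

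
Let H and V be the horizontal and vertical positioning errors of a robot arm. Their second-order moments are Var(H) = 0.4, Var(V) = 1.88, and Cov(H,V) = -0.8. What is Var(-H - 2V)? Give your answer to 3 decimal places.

4.720

Var(-H - 2V) = (-1)²·Var(H) + (-2)²·Var(V) + 2·(-1)·(-2)·Cov(H,V)
= 1·0.4 + 4·1.88 + 4·-0.8 = 4.72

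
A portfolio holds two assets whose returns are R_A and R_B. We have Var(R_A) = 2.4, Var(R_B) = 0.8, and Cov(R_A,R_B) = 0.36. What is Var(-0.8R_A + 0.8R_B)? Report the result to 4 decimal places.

1.5872

Var(-0.8R_A + 0.8R_B) = (-0.8)²·Var(R_A) + (0.8)²·Var(R_B) + 2·(-0.8)·(0.8)·Cov(R_A,R_B)
= 0.64·2.4 + 0.64·0.8 + -1.28·0.36 = 1.5872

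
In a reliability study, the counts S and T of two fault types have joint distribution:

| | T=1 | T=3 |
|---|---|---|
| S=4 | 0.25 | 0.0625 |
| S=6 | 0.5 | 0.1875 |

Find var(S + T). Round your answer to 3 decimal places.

E[S] = 5.375,  E[T] = 1.5,  E[ST] = 8.125
var(S) = 29.75 − (5.375)² = 0.859375;  var(T) = 3 − (1.5)² = 0.75
cov(S,T) = 8.125 − (5.375)(1.5) = 0.0625
var(S + T) = (1)²·0.859375 + (1)²·0.75 + 2·(1)·(1)·0.0625 = 1.734375

1.734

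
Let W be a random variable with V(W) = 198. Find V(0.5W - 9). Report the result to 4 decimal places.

49.5000

V(0.5W - 9) = (0.5)²·V(W) = 0.25·198 = 49.5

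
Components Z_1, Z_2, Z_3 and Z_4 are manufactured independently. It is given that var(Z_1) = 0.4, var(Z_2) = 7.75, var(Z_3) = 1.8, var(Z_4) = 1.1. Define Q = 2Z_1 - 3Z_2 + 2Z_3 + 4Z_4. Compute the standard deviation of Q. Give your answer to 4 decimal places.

9.8056

By independence, var(Q) = (2)²var(Z_1) + (-3)²var(Z_2) + (2)²var(Z_3) + (4)²var(Z_4)
= (2)²·0.4 + (-3)²·7.75 + (2)²·1.8 + (4)²·1.1 = 96.15
sd(Q) = √96.15 ≈ 9.8056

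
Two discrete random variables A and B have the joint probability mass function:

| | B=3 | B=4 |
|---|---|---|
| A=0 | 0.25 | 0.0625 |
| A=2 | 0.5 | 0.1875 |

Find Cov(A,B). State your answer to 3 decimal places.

0.031

E[A] = 1.375,  E[B] = 3.25
E[AB] = 4.5
Cov(A,B) = E[AB] − E[A]E[B] = 4.5 − (1.375)(3.25) = 0.03125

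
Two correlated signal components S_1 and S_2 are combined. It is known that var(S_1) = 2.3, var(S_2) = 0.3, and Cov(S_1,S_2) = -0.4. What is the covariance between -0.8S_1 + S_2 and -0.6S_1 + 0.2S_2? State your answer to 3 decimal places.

1.468

Cov(-0.8S_1 + S_2, -0.6S_1 + 0.2S_2) = (-0.8)(-0.6)var(S_1) + (1)(0.2)var(S_2) + [(-0.8)(0.2) + (1)(-0.6)]Cov(S_1,S_2)
= 0.48·2.3 + 0.2·0.3 + -0.76·-0.4 = 1.468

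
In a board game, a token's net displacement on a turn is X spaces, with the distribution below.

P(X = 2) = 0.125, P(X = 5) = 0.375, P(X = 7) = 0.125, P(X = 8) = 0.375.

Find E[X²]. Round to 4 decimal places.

E[X²] = (2)²(0.125) + (5)²(0.375) + (7)²(0.125) + (8)²(0.375) = 40

40.0000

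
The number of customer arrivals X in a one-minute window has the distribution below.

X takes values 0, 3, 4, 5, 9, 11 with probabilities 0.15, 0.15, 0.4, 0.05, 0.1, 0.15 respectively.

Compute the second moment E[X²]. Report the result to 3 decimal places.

E[X²] = (0)²(0.15) + (3)²(0.15) + (4)²(0.4) + (5)²(0.05) + (9)²(0.1) + (11)²(0.15) = 35.25

35.250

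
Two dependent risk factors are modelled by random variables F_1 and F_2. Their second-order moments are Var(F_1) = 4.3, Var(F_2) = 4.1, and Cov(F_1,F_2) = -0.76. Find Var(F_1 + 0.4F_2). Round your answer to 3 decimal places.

4.348

Var(F_1 + 0.4F_2) = (1)²·Var(F_1) + (0.4)²·Var(F_2) + 2·(1)·(0.4)·Cov(F_1,F_2)
= 1·4.3 + 0.16·4.1 + 0.8·-0.76 = 4.348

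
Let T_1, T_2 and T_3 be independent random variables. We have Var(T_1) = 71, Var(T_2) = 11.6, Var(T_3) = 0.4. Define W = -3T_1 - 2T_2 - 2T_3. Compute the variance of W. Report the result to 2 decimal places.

687.00

By independence, Var(W) = (-3)²Var(T_1) + (-2)²Var(T_2) + (-2)²Var(T_3)
= (-3)²·71 + (-2)²·11.6 + (-2)²·0.4 = 687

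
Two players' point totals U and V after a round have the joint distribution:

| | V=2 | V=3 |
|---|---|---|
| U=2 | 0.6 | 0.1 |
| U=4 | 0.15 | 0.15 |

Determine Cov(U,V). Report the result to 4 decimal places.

0.1500

E[U] = 2.6,  E[V] = 2.25
E[UV] = 6
Cov(U,V) = E[UV] − E[U]E[V] = 6 − (2.6)(2.25) = 0.15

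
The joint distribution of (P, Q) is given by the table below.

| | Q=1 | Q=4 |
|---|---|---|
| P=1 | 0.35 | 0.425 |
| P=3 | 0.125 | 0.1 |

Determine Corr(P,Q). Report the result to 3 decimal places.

-0.087

E[P] = 1.45,  E[Q] = 2.575
E[PQ] = 3.625
cov(P,Q) = E[PQ] − E[P]E[Q] = 3.625 − (1.45)(2.575) = -0.10875
Var(P) = 0.6975,  Var(Q) = 2.244375
ρ = -0.10875 / √(0.6975·2.244375) ≈ -0.087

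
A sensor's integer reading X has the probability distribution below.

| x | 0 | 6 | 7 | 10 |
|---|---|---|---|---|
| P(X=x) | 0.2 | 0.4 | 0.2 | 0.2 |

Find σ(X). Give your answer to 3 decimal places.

3.250

E[X] = (0)(0.2) + (6)(0.4) + (7)(0.2) + (10)(0.2) = 5.8
E[X²] = (0)²(0.2) + (6)²(0.4) + (7)²(0.2) + (10)²(0.2) = 44.2
V(X) = E[X²] − (E[X])² = 44.2 − (5.8)² = 10.56
σ(X) = √10.56 ≈ 3.250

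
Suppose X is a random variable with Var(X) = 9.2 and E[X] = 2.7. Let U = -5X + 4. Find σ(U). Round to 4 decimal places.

Var(-5X + 4) = (-5)²·9.2 = 230
σ(U) = √230 ≈ 15.1658

15.1658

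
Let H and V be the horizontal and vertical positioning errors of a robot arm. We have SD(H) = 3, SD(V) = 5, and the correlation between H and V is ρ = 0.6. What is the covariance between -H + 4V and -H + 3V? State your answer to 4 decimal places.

Var(H) = (3)² = 9;  Var(V) = (5)² = 25
Cov(H,V) = ρ·SD(H)·SD(V) = 0.6·3·5 = 9
Cov(-H + 4V, -H + 3V) = (-1)(-1)Var(H) + (4)(3)Var(V) + [(-1)(3) + (4)(-1)]Cov(H,V)
= 1·9 + 12·25 + -7·9 = 246

246.0000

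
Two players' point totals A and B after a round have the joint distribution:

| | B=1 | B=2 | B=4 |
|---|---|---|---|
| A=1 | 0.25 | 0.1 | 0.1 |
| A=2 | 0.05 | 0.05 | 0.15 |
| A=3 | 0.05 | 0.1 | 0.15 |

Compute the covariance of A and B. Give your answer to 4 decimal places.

0.3675

E[A] = 1.85,  E[B] = 2.45
E[AB] = 4.9
Cov(A,B) = E[AB] − E[A]E[B] = 4.9 − (1.85)(2.45) = 0.3675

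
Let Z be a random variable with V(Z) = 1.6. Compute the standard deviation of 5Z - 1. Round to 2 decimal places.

6.32

V(5Z - 1) = (5)²·1.6 = 40
σ(5Z - 1) = √40 ≈ 6.32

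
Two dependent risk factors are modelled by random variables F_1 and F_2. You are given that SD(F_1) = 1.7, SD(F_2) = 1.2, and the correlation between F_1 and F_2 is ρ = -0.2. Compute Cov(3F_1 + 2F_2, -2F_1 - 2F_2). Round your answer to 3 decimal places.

Var(F_1) = (1.7)² = 2.89;  Var(F_2) = (1.2)² = 1.44
Cov(F_1,F_2) = ρ·SD(F_1)·SD(F_2) = -0.2·1.7·1.2 = -0.408
Cov(3F_1 + 2F_2, -2F_1 - 2F_2) = (3)(-2)Var(F_1) + (2)(-2)Var(F_2) + [(3)(-2) + (2)(-2)]Cov(F_1,F_2)
= -6·2.89 + -4·1.44 + -10·-0.408 = -19.02

-19.020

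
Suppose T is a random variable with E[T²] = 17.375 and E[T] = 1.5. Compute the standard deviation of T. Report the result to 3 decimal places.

Var(T) = 17.375 − (1.5)² = 15.125
SD(T) = √15.125 ≈ 3.889

3.889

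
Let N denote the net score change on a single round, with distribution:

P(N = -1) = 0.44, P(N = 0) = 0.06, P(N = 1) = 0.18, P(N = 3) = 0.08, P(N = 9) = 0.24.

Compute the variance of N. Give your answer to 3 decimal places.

16.200

E[N] = (-1)(0.44) + (0)(0.06) + (1)(0.18) + (3)(0.08) + (9)(0.24) = 2.14
E[N²] = (-1)²(0.44) + (0)²(0.06) + (1)²(0.18) + (3)²(0.08) + (9)²(0.24) = 20.78
Var(N) = E[N²] − (E[N])² = 20.78 − (2.14)² = 16.2004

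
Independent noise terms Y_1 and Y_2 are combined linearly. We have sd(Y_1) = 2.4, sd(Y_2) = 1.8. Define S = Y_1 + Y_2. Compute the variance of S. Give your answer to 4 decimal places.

Var(Y_1) = 5.76, Var(Y_2) = 3.24
By independence, Var(S) = (1)²Var(Y_1) + (1)²Var(Y_2)
= (1)²·5.76 + (1)²·3.24 = 9

9.0000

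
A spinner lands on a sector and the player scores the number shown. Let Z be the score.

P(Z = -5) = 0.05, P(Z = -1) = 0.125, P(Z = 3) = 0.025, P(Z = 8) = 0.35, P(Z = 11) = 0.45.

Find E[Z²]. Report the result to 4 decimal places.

E[Z²] = (-5)²(0.05) + (-1)²(0.125) + (3)²(0.025) + (8)²(0.35) + (11)²(0.45) = 78.45

78.4500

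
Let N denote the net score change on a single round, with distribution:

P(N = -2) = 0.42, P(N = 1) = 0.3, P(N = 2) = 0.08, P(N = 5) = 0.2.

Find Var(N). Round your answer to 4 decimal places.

E[N] = (-2)(0.42) + (1)(0.3) + (2)(0.08) + (5)(0.2) = 0.62
E[N²] = (-2)²(0.42) + (1)²(0.3) + (2)²(0.08) + (5)²(0.2) = 7.3
Var(N) = E[N²] − (E[N])² = 7.3 − (0.62)² = 6.9156

6.9156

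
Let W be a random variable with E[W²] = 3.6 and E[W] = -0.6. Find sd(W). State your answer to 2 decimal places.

1.80

Var(W) = 3.6 − (-0.6)² = 3.24
sd(W) = √3.24 ≈ 1.80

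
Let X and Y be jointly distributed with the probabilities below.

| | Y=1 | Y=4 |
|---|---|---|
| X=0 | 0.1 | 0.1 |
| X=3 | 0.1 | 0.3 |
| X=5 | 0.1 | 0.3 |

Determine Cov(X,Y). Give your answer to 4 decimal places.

E[X] = 3.2,  E[Y] = 3.1
E[XY] = 10.4
Cov(X,Y) = E[XY] − E[X]E[Y] = 10.4 − (3.2)(3.1) = 0.48

0.4800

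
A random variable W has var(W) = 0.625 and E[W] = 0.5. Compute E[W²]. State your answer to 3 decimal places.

0.875

E[W²] = var(W) + (E[W])² = 0.625 + (0.5)² = 0.875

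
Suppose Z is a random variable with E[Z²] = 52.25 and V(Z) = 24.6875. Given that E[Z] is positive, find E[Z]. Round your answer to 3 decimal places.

5.250

(E[Z])² = E[Z²] − V(Z) = 52.25 − 24.6875 = 27.5625
E[Z] = √27.5625 = 5.25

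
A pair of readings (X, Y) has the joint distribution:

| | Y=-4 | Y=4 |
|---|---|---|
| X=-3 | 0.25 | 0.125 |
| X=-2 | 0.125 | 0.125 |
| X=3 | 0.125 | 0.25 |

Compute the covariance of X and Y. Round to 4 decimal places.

3.0000

E[X] = -0.5,  E[Y] = 0
E[XY] = 3
Cov(X,Y) = E[XY] − E[X]E[Y] = 3 − (-0.5)(0) = 3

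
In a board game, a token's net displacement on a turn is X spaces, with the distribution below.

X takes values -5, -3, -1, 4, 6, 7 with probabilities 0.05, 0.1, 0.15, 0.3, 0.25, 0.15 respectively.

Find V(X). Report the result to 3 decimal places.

14.148

E[X] = (-5)(0.05) + (-3)(0.1) + (-1)(0.15) + (4)(0.3) + (6)(0.25) + (7)(0.15) = 3.05
E[X²] = (-5)²(0.05) + (-3)²(0.1) + (-1)²(0.15) + (4)²(0.3) + (6)²(0.25) + (7)²(0.15) = 23.45
V(X) = E[X²] − (E[X])² = 23.45 − (3.05)² = 14.1475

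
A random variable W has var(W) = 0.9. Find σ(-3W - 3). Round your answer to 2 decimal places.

2.85

var(-3W - 3) = (-3)²·0.9 = 8.1
σ(-3W - 3) = √8.1 ≈ 2.85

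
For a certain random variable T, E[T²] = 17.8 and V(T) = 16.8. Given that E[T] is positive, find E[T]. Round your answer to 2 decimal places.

1.00

(E[T])² = E[T²] − V(T) = 17.8 − 16.8 = 1
E[T] = √1 = 1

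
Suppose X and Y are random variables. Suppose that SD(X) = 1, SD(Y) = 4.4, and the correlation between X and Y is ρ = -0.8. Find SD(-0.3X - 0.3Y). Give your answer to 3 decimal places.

1.095

var(X) = (1)² = 1;  var(Y) = (4.4)² = 19.36
Cov(X,Y) = ρ·SD(X)·SD(Y) = -0.8·1·4.4 = -3.52
var(-0.3X - 0.3Y) = (-0.3)²·var(X) + (-0.3)²·var(Y) + 2·(-0.3)·(-0.3)·Cov(X,Y)
= 0.09·1 + 0.09·19.36 + 0.18·-3.52 = 1.1988
SD(-0.3X - 0.3Y) = √1.1988 ≈ 1.095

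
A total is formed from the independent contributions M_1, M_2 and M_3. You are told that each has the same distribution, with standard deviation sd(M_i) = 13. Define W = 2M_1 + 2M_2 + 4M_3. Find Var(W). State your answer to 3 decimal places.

4056.000

Var(M_i) = (13)² = 169
By independence, Var(W) = (2)²Var(M_1) + (2)²Var(M_2) + (4)²Var(M_3)
= (2)²·169 + (2)²·169 + (4)²·169 = 4056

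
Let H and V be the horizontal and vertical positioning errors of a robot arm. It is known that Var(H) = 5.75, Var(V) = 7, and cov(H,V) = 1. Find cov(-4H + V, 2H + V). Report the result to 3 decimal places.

-41.000

cov(-4H + V, 2H + V) = (-4)(2)Var(H) + (1)(1)Var(V) + [(-4)(1) + (1)(2)]cov(H,V)
= -8·5.75 + 1·7 + -2·1 = -41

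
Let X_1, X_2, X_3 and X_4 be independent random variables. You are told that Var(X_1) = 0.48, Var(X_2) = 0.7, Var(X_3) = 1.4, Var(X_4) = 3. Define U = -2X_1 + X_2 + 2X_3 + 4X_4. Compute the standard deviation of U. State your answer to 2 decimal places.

By independence, Var(U) = (-2)²Var(X_1) + (1)²Var(X_2) + (2)²Var(X_3) + (4)²Var(X_4)
= (-2)²·0.48 + (1)²·0.7 + (2)²·1.4 + (4)²·3 = 56.22
sd(U) = √56.22 ≈ 7.50

7.50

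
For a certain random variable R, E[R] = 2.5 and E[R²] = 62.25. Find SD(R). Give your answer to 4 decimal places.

var(R) = 62.25 − (2.5)² = 56
SD(R) = √56 ≈ 7.4833

7.4833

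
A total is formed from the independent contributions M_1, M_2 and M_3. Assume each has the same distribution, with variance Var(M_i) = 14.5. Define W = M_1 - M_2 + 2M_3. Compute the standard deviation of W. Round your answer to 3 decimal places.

By independence, Var(W) = (1)²Var(M_1) + (-1)²Var(M_2) + (2)²Var(M_3)
= (1)²·14.5 + (-1)²·14.5 + (2)²·14.5 = 87
SD(W) = √87 ≈ 9.327

9.327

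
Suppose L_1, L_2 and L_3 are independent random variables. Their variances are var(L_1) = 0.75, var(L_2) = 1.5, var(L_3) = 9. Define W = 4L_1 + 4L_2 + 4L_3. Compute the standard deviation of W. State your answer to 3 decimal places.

By independence, var(W) = (4)²var(L_1) + (4)²var(L_2) + (4)²var(L_3)
= (4)²·0.75 + (4)²·1.5 + (4)²·9 = 180
sd(W) = √180 ≈ 13.416

13.416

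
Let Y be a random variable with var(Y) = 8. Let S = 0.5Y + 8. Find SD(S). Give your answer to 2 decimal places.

1.41

var(0.5Y + 8) = (0.5)²·8 = 2
SD(S) = √2 ≈ 1.41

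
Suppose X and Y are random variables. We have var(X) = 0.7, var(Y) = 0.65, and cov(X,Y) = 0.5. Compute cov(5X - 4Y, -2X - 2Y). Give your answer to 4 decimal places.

-2.8000

cov(5X - 4Y, -2X - 2Y) = (5)(-2)var(X) + (-4)(-2)var(Y) + [(5)(-2) + (-4)(-2)]cov(X,Y)
= -10·0.7 + 8·0.65 + -2·0.5 = -2.8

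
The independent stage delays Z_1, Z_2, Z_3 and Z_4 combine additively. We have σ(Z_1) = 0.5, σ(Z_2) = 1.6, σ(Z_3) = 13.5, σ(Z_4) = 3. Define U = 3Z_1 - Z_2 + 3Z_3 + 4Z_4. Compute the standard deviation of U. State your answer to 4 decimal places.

Var(Z_1) = 0.25, Var(Z_2) = 2.56, Var(Z_3) = 182.25, Var(Z_4) = 9
By independence, Var(U) = (3)²Var(Z_1) + (-1)²Var(Z_2) + (3)²Var(Z_3) + (4)²Var(Z_4)
= (3)²·0.25 + (-1)²·2.56 + (3)²·182.25 + (4)²·9 = 1789.06
σ(U) = √1789.06 ≈ 42.2973

42.2973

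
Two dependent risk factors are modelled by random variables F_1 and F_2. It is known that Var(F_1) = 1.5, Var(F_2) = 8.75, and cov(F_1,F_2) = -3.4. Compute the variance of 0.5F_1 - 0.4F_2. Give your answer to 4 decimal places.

3.1350

Var(0.5F_1 - 0.4F_2) = (0.5)²·Var(F_1) + (-0.4)²·Var(F_2) + 2·(0.5)·(-0.4)·cov(F_1,F_2)
= 0.25·1.5 + 0.16·8.75 + -0.4·-3.4 = 3.135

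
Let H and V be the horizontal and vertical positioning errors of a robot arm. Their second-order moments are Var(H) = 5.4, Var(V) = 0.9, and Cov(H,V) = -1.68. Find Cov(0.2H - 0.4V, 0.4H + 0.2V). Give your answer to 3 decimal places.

Cov(0.2H - 0.4V, 0.4H + 0.2V) = (0.2)(0.4)Var(H) + (-0.4)(0.2)Var(V) + [(0.2)(0.2) + (-0.4)(0.4)]Cov(H,V)
= 0.08·5.4 + -0.08·0.9 + -0.12·-1.68 = 0.5616

0.562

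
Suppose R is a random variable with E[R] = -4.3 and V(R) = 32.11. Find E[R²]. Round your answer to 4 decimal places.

50.6000

E[R²] = V(R) + (E[R])² = 32.11 + (-4.3)² = 50.6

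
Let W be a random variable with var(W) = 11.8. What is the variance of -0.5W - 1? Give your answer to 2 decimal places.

2.95

var(-0.5W - 1) = (-0.5)²·var(W) = 0.25·11.8 = 2.95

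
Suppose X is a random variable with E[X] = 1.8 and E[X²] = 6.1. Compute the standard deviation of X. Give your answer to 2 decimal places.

1.69

var(X) = 6.1 − (1.8)² = 2.86
SD(X) = √2.86 ≈ 1.69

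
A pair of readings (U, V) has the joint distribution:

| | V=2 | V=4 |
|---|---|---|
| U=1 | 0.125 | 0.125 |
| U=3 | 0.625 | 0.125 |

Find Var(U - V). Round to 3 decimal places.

E[U] = 2.5,  E[V] = 2.5,  E[UV] = 6
Var(U) = 7 − (2.5)² = 0.75;  Var(V) = 7 − (2.5)² = 0.75
Cov(U,V) = 6 − (2.5)(2.5) = -0.25
Var(U - V) = (1)²·0.75 + (-1)²·0.75 + 2·(1)·(-1)·-0.25 = 2

2.000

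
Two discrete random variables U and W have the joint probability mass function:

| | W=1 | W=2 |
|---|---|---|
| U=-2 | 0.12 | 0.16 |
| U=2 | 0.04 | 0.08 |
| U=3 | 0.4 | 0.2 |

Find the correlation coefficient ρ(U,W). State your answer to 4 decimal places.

E[U] = 1.48,  E[W] = 1.44
E[UW] = 1.92
Cov(U,W) = E[UW] − E[U]E[W] = 1.92 − (1.48)(1.44) = -0.2112
var(U) = 4.8096,  var(W) = 0.2464
ρ = -0.2112 / √(4.8096·0.2464) ≈ -0.1940

-0.1940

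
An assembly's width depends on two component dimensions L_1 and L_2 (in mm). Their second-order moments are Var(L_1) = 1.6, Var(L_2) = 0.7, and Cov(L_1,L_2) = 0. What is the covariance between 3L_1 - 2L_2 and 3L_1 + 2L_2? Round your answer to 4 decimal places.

Cov(3L_1 - 2L_2, 3L_1 + 2L_2) = (3)(3)Var(L_1) + (-2)(2)Var(L_2) + [(3)(2) + (-2)(3)]Cov(L_1,L_2)
= 9·1.6 + -4·0.7 + 0·0 = 11.6

11.6000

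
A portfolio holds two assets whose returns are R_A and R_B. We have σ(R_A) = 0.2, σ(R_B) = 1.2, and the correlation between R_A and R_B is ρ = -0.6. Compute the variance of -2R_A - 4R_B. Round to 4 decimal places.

20.8960

Var(R_A) = (0.2)² = 0.04;  Var(R_B) = (1.2)² = 1.44
Cov(R_A,R_B) = ρ·σ(R_A)·σ(R_B) = -0.6·0.2·1.2 = -0.144
Var(-2R_A - 4R_B) = (-2)²·Var(R_A) + (-4)²·Var(R_B) + 2·(-2)·(-4)·Cov(R_A,R_B)
= 4·0.04 + 16·1.44 + 16·-0.144 = 20.896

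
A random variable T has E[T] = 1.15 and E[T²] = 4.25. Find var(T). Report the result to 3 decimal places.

var(T) = 4.25 − (1.15)² = 2.9275

2.928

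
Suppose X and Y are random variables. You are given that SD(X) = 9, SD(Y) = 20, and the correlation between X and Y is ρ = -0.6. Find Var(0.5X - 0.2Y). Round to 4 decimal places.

Var(X) = (9)² = 81;  Var(Y) = (20)² = 400
Cov(X,Y) = ρ·SD(X)·SD(Y) = -0.6·9·20 = -108
Var(0.5X - 0.2Y) = (0.5)²·Var(X) + (-0.2)²·Var(Y) + 2·(0.5)·(-0.2)·Cov(X,Y)
= 0.25·81 + 0.04·400 + -0.2·-108 = 57.85

57.8500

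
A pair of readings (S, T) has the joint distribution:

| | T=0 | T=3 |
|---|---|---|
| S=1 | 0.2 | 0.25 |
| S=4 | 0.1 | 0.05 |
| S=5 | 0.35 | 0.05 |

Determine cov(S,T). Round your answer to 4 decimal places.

-1.1025

E[S] = 3.05,  E[T] = 1.05
E[ST] = 2.1
cov(S,T) = E[ST] − E[S]E[T] = 2.1 − (3.05)(1.05) = -1.1025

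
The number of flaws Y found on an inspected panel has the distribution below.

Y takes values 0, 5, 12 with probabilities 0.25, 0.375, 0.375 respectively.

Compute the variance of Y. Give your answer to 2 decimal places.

E[Y] = (0)(0.25) + (5)(0.375) + (12)(0.375) = 6.375
E[Y²] = (0)²(0.25) + (5)²(0.375) + (12)²(0.375) = 63.375
Var(Y) = E[Y²] − (E[Y])² = 63.375 − (6.375)² = 22.734375

22.73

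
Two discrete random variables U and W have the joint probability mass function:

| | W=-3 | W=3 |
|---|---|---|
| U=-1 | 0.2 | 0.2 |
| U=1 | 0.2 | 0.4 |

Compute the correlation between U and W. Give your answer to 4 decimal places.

0.1667

E[U] = 0.2,  E[W] = 0.6
E[UW] = 0.6
Cov(U,W) = E[UW] − E[U]E[W] = 0.6 − (0.2)(0.6) = 0.48
Var(U) = 0.96,  Var(W) = 8.64
ρ = 0.48 / √(0.96·8.64) ≈ 0.1667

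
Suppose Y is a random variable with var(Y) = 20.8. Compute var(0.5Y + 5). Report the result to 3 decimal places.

var(0.5Y + 5) = (0.5)²·var(Y) = 0.25·20.8 = 5.2

5.200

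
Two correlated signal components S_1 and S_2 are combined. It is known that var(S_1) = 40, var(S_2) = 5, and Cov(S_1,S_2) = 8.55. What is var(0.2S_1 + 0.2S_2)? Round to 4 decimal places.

2.4840

var(0.2S_1 + 0.2S_2) = (0.2)²·var(S_1) + (0.2)²·var(S_2) + 2·(0.2)·(0.2)·Cov(S_1,S_2)
= 0.04·40 + 0.04·5 + 0.08·8.55 = 2.484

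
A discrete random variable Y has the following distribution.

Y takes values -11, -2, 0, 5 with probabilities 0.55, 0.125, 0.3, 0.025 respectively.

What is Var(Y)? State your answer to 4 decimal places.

E[Y] = (-11)(0.55) + (-2)(0.125) + (0)(0.3) + (5)(0.025) = -6.175
E[Y²] = (-11)²(0.55) + (-2)²(0.125) + (0)²(0.3) + (5)²(0.025) = 67.675
Var(Y) = E[Y²] − (E[Y])² = 67.675 − (-6.175)² = 29.544375

29.5444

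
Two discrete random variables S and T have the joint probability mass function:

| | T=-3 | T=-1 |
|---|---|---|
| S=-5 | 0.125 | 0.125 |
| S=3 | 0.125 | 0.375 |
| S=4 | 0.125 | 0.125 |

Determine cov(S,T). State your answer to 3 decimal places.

0.438

E[S] = 1.25,  E[T] = -1.75
E[ST] = -1.75
cov(S,T) = E[ST] − E[S]E[T] = -1.75 − (1.25)(-1.75) = 0.4375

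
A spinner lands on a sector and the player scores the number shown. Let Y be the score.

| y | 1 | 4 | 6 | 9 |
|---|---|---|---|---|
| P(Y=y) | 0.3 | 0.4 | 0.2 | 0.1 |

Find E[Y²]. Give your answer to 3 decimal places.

22.000

E[Y²] = (1)²(0.3) + (4)²(0.4) + (6)²(0.2) + (9)²(0.1) = 22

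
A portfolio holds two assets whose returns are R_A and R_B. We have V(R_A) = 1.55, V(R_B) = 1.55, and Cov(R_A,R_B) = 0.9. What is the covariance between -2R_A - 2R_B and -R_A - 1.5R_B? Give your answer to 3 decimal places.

12.250

Cov(-2R_A - 2R_B, -R_A - 1.5R_B) = (-2)(-1)V(R_A) + (-2)(-1.5)V(R_B) + [(-2)(-1.5) + (-2)(-1)]Cov(R_A,R_B)
= 2·1.55 + 3·1.55 + 5·0.9 = 12.25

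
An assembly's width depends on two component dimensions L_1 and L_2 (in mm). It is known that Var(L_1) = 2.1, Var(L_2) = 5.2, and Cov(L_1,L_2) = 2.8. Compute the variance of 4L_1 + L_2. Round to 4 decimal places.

61.2000

Var(4L_1 + L_2) = (4)²·Var(L_1) + (1)²·Var(L_2) + 2·(4)·(1)·Cov(L_1,L_2)
= 16·2.1 + 1·5.2 + 8·2.8 = 61.2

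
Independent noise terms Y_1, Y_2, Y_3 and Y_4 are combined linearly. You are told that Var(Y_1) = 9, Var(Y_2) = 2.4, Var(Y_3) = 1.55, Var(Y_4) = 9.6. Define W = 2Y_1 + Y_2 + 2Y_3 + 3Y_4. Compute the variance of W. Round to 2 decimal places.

By independence, Var(W) = (2)²Var(Y_1) + (1)²Var(Y_2) + (2)²Var(Y_3) + (3)²Var(Y_4)
= (2)²·9 + (1)²·2.4 + (2)²·1.55 + (3)²·9.6 = 131

131.00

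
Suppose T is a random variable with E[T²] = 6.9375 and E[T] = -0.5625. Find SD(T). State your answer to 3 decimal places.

Var(T) = 6.9375 − (-0.5625)² = 6.62109375
SD(T) = √6.62109375 ≈ 2.573

2.573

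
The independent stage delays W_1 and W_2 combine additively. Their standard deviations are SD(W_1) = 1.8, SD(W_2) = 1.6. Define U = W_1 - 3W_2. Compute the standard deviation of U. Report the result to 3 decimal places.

5.126

Var(W_1) = 3.24, Var(W_2) = 2.56
By independence, Var(U) = (1)²Var(W_1) + (-3)²Var(W_2)
= (1)²·3.24 + (-3)²·2.56 = 26.28
SD(U) = √26.28 ≈ 5.126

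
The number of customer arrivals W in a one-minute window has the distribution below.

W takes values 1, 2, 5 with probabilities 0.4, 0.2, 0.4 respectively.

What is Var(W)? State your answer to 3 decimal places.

3.360

E[W] = (1)(0.4) + (2)(0.2) + (5)(0.4) = 2.8
E[W²] = (1)²(0.4) + (2)²(0.2) + (5)²(0.4) = 11.2
Var(W) = E[W²] − (E[W])² = 11.2 − (2.8)² = 3.36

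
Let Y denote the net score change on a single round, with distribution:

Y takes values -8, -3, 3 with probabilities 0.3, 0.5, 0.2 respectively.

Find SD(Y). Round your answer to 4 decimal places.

3.8223

E[Y] = (-8)(0.3) + (-3)(0.5) + (3)(0.2) = -3.3
E[Y²] = (-8)²(0.3) + (-3)²(0.5) + (3)²(0.2) = 25.5
Var(Y) = E[Y²] − (E[Y])² = 25.5 − (-3.3)² = 14.61
SD(Y) = √14.61 ≈ 3.8223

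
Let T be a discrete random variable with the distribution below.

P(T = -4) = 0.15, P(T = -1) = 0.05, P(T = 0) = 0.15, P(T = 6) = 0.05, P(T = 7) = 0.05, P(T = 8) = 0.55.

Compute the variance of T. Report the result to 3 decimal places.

22.540

E[T] = (-4)(0.15) + (-1)(0.05) + (0)(0.15) + (6)(0.05) + (7)(0.05) + (8)(0.55) = 4.4
E[T²] = (-4)²(0.15) + (-1)²(0.05) + (0)²(0.15) + (6)²(0.05) + (7)²(0.05) + (8)²(0.55) = 41.9
Var(T) = E[T²] − (E[T])² = 41.9 − (4.4)² = 22.54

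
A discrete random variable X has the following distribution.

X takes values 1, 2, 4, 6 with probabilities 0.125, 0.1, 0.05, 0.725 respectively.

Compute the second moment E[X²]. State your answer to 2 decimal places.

27.43

E[X²] = (1)²(0.125) + (2)²(0.1) + (4)²(0.05) + (6)²(0.725) = 27.425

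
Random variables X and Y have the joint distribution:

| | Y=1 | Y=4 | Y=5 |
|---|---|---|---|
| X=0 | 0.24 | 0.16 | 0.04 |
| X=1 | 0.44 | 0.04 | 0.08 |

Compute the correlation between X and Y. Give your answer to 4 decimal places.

-0.2078

E[X] = 0.56,  E[Y] = 2.08
E[XY] = 1
cov(X,Y) = E[XY] − E[X]E[Y] = 1 − (0.56)(2.08) = -0.1648
Var(X) = 0.2464,  Var(Y) = 2.5536
ρ = -0.1648 / √(0.2464·2.5536) ≈ -0.2078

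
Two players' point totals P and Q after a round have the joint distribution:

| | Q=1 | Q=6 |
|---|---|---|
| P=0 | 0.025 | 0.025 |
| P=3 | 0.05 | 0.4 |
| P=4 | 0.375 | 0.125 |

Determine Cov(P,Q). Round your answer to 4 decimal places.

E[P] = 3.35,  E[Q] = 3.75
E[PQ] = 11.85
Cov(P,Q) = E[PQ] − E[P]E[Q] = 11.85 − (3.35)(3.75) = -0.7125

-0.7125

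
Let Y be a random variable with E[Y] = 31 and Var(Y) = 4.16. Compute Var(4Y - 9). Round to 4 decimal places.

Var(4Y - 9) = (4)²·Var(Y) = 16·4.16 = 66.56

66.5600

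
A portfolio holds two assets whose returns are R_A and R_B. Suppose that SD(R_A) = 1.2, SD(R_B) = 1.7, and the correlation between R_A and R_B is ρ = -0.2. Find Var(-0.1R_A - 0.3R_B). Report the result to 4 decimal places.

0.2500

Var(R_A) = (1.2)² = 1.44;  Var(R_B) = (1.7)² = 2.89
Cov(R_A,R_B) = ρ·SD(R_A)·SD(R_B) = -0.2·1.2·1.7 = -0.408
Var(-0.1R_A - 0.3R_B) = (-0.1)²·Var(R_A) + (-0.3)²·Var(R_B) + 2·(-0.1)·(-0.3)·Cov(R_A,R_B)
= 0.01·1.44 + 0.09·2.89 + 0.06·-0.408 = 0.25002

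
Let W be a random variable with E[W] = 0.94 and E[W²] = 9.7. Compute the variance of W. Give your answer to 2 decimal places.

8.82

var(W) = 9.7 − (0.94)² = 8.8164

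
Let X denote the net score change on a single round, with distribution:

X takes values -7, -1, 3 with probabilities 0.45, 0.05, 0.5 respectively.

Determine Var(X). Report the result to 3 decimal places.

E[X] = (-7)(0.45) + (-1)(0.05) + (3)(0.5) = -1.7
E[X²] = (-7)²(0.45) + (-1)²(0.05) + (3)²(0.5) = 26.6
Var(X) = E[X²] − (E[X])² = 26.6 − (-1.7)² = 23.71

23.710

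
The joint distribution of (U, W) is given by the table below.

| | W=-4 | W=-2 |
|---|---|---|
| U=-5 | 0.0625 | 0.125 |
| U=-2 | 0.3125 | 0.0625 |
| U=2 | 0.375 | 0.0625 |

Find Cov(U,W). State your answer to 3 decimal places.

E[U] = -0.8125,  E[W] = -3.5
E[UW] = 2
Cov(U,W) = E[UW] − E[U]E[W] = 2 − (-0.8125)(-3.5) = -0.84375

-0.844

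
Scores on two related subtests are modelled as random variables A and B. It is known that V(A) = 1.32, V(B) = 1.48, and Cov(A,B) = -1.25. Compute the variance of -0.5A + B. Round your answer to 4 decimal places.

3.0600

V(-0.5A + B) = (-0.5)²·V(A) + (1)²·V(B) + 2·(-0.5)·(1)·Cov(A,B)
= 0.25·1.32 + 1·1.48 + -1·-1.25 = 3.06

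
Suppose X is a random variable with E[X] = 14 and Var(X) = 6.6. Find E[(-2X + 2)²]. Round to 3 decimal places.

E[-2X + 2] = -2·14 + 2 = -26
Var(-2X + 2) = (-2)²·6.6 = 26.4
E[(-2X + 2)²] = Var((-2X + 2)) + (E[(-2X + 2)])² = 26.4 + (-26)² = 702.4

702.400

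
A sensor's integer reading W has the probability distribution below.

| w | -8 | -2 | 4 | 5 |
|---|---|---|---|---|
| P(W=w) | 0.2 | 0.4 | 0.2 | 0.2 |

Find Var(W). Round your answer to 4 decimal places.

22.2400

E[W] = (-8)(0.2) + (-2)(0.4) + (4)(0.2) + (5)(0.2) = -0.6
E[W²] = (-8)²(0.2) + (-2)²(0.4) + (4)²(0.2) + (5)²(0.2) = 22.6
Var(W) = E[W²] − (E[W])² = 22.6 − (-0.6)² = 22.24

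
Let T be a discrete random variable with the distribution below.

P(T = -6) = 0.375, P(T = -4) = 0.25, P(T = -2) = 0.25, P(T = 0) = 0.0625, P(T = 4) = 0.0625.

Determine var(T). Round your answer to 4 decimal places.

7.2500

E[T] = (-6)(0.375) + (-4)(0.25) + (-2)(0.25) + (0)(0.0625) + (4)(0.0625) = -3.5
E[T²] = (-6)²(0.375) + (-4)²(0.25) + (-2)²(0.25) + (0)²(0.0625) + (4)²(0.0625) = 19.5
var(T) = E[T²] − (E[T])² = 19.5 − (-3.5)² = 7.25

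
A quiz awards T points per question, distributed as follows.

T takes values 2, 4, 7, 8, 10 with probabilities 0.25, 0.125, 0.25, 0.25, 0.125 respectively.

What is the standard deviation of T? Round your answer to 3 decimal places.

2.784

E[T] = (2)(0.25) + (4)(0.125) + (7)(0.25) + (8)(0.25) + (10)(0.125) = 6
E[T²] = (2)²(0.25) + (4)²(0.125) + (7)²(0.25) + (8)²(0.25) + (10)²(0.125) = 43.75
Var(T) = E[T²] − (E[T])² = 43.75 − (6)² = 7.75
SD(T) = √7.75 ≈ 2.784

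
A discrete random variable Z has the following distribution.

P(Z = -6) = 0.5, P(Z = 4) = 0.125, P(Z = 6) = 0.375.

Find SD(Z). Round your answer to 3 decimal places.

5.783

E[Z] = (-6)(0.5) + (4)(0.125) + (6)(0.375) = -0.25
E[Z²] = (-6)²(0.5) + (4)²(0.125) + (6)²(0.375) = 33.5
Var(Z) = E[Z²] − (E[Z])² = 33.5 − (-0.25)² = 33.4375
SD(Z) = √33.4375 ≈ 5.783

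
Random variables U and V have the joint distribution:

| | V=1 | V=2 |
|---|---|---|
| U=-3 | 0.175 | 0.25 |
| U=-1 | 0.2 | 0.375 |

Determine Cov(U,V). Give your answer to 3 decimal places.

0.031

E[U] = -1.85,  E[V] = 1.625
E[UV] = -2.975
Cov(U,V) = E[UV] − E[U]E[V] = -2.975 − (-1.85)(1.625) = 0.03125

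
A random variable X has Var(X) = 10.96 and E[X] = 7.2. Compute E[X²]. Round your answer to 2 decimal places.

62.80

E[X²] = Var(X) + (E[X])² = 10.96 + (7.2)² = 62.8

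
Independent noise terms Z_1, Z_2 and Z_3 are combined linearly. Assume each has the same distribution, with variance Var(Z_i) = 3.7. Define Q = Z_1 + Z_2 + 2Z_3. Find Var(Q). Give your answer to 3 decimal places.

22.200

By independence, Var(Q) = (1)²Var(Z_1) + (1)²Var(Z_2) + (2)²Var(Z_3)
= (1)²·3.7 + (1)²·3.7 + (2)²·3.7 = 22.2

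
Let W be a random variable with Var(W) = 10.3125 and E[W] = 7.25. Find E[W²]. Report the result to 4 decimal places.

62.8750

E[W²] = Var(W) + (E[W])² = 10.3125 + (7.25)² = 62.875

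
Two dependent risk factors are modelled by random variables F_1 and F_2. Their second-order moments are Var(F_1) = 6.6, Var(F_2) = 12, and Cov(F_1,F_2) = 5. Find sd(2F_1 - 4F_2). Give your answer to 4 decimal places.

Var(2F_1 - 4F_2) = (2)²·Var(F_1) + (-4)²·Var(F_2) + 2·(2)·(-4)·Cov(F_1,F_2)
= 4·6.6 + 16·12 + -16·5 = 138.4
sd(2F_1 - 4F_2) = √138.4 ≈ 11.7644

11.7644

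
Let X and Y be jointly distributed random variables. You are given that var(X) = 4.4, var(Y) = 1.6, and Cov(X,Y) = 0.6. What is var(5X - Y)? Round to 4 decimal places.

var(5X - Y) = (5)²·var(X) + (-1)²·var(Y) + 2·(5)·(-1)·Cov(X,Y)
= 25·4.4 + 1·1.6 + -10·0.6 = 105.6

105.6000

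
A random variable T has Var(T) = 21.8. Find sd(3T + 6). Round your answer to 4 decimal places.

Var(3T + 6) = (3)²·21.8 = 196.2
sd(3T + 6) = √196.2 ≈ 14.0071

14.0071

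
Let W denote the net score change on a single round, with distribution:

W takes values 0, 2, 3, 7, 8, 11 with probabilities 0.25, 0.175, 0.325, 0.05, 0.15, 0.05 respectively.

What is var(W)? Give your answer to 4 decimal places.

E[W] = (0)(0.25) + (2)(0.175) + (3)(0.325) + (7)(0.05) + (8)(0.15) + (11)(0.05) = 3.425
E[W²] = (0)²(0.25) + (2)²(0.175) + (3)²(0.325) + (7)²(0.05) + (8)²(0.15) + (11)²(0.05) = 21.725
var(W) = E[W²] − (E[W])² = 21.725 − (3.425)² = 9.994375

9.9944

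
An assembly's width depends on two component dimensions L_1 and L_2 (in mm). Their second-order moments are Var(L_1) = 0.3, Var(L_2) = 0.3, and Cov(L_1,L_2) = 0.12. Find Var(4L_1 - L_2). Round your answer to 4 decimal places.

4.1400

Var(4L_1 - L_2) = (4)²·Var(L_1) + (-1)²·Var(L_2) + 2·(4)·(-1)·Cov(L_1,L_2)
= 16·0.3 + 1·0.3 + -8·0.12 = 4.14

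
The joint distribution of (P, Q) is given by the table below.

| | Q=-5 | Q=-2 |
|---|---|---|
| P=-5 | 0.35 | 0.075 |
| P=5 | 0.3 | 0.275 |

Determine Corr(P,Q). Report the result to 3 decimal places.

0.313

E[P] = 0.75,  E[Q] = -3.95
E[PQ] = -0.75
Cov(P,Q) = E[PQ] − E[P]E[Q] = -0.75 − (0.75)(-3.95) = 2.2125
Var(P) = 24.4375,  Var(Q) = 2.0475
ρ = 2.2125 / √(24.4375·2.0475) ≈ 0.313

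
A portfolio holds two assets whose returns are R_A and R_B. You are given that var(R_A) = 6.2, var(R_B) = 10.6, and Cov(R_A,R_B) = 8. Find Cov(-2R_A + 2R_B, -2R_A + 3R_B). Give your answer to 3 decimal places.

8.400

Cov(-2R_A + 2R_B, -2R_A + 3R_B) = (-2)(-2)var(R_A) + (2)(3)var(R_B) + [(-2)(3) + (2)(-2)]Cov(R_A,R_B)
= 4·6.2 + 6·10.6 + -10·8 = 8.4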